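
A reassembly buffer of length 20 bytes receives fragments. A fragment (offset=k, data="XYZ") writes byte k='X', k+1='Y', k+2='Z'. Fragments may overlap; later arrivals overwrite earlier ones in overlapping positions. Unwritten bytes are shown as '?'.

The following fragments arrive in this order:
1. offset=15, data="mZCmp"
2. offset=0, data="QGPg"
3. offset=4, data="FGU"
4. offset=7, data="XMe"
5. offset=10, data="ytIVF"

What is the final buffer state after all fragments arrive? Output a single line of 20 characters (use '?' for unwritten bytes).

Fragment 1: offset=15 data="mZCmp" -> buffer=???????????????mZCmp
Fragment 2: offset=0 data="QGPg" -> buffer=QGPg???????????mZCmp
Fragment 3: offset=4 data="FGU" -> buffer=QGPgFGU????????mZCmp
Fragment 4: offset=7 data="XMe" -> buffer=QGPgFGUXMe?????mZCmp
Fragment 5: offset=10 data="ytIVF" -> buffer=QGPgFGUXMeytIVFmZCmp

Answer: QGPgFGUXMeytIVFmZCmp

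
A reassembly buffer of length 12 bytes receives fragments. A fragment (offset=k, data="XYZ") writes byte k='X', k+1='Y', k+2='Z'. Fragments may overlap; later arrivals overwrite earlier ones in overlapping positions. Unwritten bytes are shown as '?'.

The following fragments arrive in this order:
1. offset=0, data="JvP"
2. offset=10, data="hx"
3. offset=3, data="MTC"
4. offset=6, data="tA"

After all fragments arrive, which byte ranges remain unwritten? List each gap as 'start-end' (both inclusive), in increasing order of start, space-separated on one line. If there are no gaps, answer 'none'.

Answer: 8-9

Derivation:
Fragment 1: offset=0 len=3
Fragment 2: offset=10 len=2
Fragment 3: offset=3 len=3
Fragment 4: offset=6 len=2
Gaps: 8-9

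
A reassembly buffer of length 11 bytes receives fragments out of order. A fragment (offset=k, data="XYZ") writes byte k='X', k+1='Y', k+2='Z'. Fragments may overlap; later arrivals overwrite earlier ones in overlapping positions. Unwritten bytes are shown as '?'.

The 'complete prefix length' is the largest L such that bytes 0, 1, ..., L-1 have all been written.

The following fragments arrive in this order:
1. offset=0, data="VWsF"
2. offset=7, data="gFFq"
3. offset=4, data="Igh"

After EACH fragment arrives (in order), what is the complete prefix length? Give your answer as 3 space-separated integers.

Answer: 4 4 11

Derivation:
Fragment 1: offset=0 data="VWsF" -> buffer=VWsF??????? -> prefix_len=4
Fragment 2: offset=7 data="gFFq" -> buffer=VWsF???gFFq -> prefix_len=4
Fragment 3: offset=4 data="Igh" -> buffer=VWsFIghgFFq -> prefix_len=11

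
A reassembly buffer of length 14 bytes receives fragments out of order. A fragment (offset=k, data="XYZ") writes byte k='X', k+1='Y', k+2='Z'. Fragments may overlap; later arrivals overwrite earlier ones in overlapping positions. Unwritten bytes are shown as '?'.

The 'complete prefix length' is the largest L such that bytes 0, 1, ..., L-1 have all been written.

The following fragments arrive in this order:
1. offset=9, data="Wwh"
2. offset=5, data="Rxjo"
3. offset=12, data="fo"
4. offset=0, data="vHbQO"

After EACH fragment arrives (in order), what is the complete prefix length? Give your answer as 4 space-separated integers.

Answer: 0 0 0 14

Derivation:
Fragment 1: offset=9 data="Wwh" -> buffer=?????????Wwh?? -> prefix_len=0
Fragment 2: offset=5 data="Rxjo" -> buffer=?????RxjoWwh?? -> prefix_len=0
Fragment 3: offset=12 data="fo" -> buffer=?????RxjoWwhfo -> prefix_len=0
Fragment 4: offset=0 data="vHbQO" -> buffer=vHbQORxjoWwhfo -> prefix_len=14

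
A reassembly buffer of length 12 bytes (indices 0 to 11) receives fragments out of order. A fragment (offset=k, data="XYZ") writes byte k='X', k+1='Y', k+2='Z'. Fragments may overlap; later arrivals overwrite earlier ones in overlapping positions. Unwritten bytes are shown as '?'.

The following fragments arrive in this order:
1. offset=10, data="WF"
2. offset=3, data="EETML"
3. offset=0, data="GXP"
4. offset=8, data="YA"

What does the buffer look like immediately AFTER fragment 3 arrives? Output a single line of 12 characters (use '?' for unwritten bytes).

Answer: GXPEETML??WF

Derivation:
Fragment 1: offset=10 data="WF" -> buffer=??????????WF
Fragment 2: offset=3 data="EETML" -> buffer=???EETML??WF
Fragment 3: offset=0 data="GXP" -> buffer=GXPEETML??WF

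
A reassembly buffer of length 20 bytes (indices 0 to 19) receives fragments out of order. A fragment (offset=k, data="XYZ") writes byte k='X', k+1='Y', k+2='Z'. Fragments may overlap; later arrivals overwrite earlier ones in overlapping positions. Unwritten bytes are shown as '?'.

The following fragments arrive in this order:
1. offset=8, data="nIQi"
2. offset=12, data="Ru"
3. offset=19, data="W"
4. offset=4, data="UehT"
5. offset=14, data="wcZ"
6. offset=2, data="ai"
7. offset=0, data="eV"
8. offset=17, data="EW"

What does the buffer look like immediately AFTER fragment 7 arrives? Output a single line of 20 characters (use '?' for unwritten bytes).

Answer: eVaiUehTnIQiRuwcZ??W

Derivation:
Fragment 1: offset=8 data="nIQi" -> buffer=????????nIQi????????
Fragment 2: offset=12 data="Ru" -> buffer=????????nIQiRu??????
Fragment 3: offset=19 data="W" -> buffer=????????nIQiRu?????W
Fragment 4: offset=4 data="UehT" -> buffer=????UehTnIQiRu?????W
Fragment 5: offset=14 data="wcZ" -> buffer=????UehTnIQiRuwcZ??W
Fragment 6: offset=2 data="ai" -> buffer=??aiUehTnIQiRuwcZ??W
Fragment 7: offset=0 data="eV" -> buffer=eVaiUehTnIQiRuwcZ??W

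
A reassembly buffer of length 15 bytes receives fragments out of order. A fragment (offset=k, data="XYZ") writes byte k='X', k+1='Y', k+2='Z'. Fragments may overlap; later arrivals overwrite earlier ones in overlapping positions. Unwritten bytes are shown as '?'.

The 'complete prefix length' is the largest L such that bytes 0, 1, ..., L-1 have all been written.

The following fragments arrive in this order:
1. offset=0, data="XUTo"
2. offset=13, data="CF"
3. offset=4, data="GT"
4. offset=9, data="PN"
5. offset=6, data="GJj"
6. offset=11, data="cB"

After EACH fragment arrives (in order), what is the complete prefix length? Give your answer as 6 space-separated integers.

Answer: 4 4 6 6 11 15

Derivation:
Fragment 1: offset=0 data="XUTo" -> buffer=XUTo??????????? -> prefix_len=4
Fragment 2: offset=13 data="CF" -> buffer=XUTo?????????CF -> prefix_len=4
Fragment 3: offset=4 data="GT" -> buffer=XUToGT???????CF -> prefix_len=6
Fragment 4: offset=9 data="PN" -> buffer=XUToGT???PN??CF -> prefix_len=6
Fragment 5: offset=6 data="GJj" -> buffer=XUToGTGJjPN??CF -> prefix_len=11
Fragment 6: offset=11 data="cB" -> buffer=XUToGTGJjPNcBCF -> prefix_len=15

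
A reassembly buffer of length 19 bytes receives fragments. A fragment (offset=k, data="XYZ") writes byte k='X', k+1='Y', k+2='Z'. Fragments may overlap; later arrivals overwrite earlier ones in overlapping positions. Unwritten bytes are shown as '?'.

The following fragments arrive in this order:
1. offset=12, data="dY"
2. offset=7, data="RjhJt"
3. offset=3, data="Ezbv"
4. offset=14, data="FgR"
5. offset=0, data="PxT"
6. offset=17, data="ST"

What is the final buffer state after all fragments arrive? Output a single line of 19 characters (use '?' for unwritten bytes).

Fragment 1: offset=12 data="dY" -> buffer=????????????dY?????
Fragment 2: offset=7 data="RjhJt" -> buffer=???????RjhJtdY?????
Fragment 3: offset=3 data="Ezbv" -> buffer=???EzbvRjhJtdY?????
Fragment 4: offset=14 data="FgR" -> buffer=???EzbvRjhJtdYFgR??
Fragment 5: offset=0 data="PxT" -> buffer=PxTEzbvRjhJtdYFgR??
Fragment 6: offset=17 data="ST" -> buffer=PxTEzbvRjhJtdYFgRST

Answer: PxTEzbvRjhJtdYFgRST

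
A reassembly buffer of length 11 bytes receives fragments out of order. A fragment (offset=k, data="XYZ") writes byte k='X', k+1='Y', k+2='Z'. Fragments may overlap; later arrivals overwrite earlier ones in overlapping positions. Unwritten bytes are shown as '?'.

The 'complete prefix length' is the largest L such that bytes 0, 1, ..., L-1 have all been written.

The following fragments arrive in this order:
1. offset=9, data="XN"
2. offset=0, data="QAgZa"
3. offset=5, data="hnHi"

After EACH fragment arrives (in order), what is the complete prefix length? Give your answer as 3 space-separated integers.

Fragment 1: offset=9 data="XN" -> buffer=?????????XN -> prefix_len=0
Fragment 2: offset=0 data="QAgZa" -> buffer=QAgZa????XN -> prefix_len=5
Fragment 3: offset=5 data="hnHi" -> buffer=QAgZahnHiXN -> prefix_len=11

Answer: 0 5 11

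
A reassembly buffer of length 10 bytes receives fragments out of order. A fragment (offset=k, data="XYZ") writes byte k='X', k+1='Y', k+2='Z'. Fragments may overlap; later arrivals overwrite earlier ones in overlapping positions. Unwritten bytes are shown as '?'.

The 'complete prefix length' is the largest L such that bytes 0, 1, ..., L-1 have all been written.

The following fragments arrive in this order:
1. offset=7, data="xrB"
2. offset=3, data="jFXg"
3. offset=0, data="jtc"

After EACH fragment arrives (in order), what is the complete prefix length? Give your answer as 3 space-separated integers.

Fragment 1: offset=7 data="xrB" -> buffer=???????xrB -> prefix_len=0
Fragment 2: offset=3 data="jFXg" -> buffer=???jFXgxrB -> prefix_len=0
Fragment 3: offset=0 data="jtc" -> buffer=jtcjFXgxrB -> prefix_len=10

Answer: 0 0 10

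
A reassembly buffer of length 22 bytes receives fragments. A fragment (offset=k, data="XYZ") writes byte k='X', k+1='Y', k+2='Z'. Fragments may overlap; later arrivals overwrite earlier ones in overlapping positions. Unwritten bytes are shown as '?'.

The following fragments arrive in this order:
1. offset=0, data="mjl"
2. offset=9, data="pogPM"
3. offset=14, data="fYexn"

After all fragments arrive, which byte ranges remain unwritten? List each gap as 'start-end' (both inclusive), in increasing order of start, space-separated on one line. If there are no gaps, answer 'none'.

Fragment 1: offset=0 len=3
Fragment 2: offset=9 len=5
Fragment 3: offset=14 len=5
Gaps: 3-8 19-21

Answer: 3-8 19-21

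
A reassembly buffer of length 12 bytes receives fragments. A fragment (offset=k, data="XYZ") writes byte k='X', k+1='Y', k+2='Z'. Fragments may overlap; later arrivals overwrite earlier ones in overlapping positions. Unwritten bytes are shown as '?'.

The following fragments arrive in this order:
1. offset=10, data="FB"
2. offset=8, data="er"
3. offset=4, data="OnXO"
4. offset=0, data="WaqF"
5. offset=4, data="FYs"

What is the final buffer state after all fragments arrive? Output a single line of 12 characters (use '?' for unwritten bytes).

Answer: WaqFFYsOerFB

Derivation:
Fragment 1: offset=10 data="FB" -> buffer=??????????FB
Fragment 2: offset=8 data="er" -> buffer=????????erFB
Fragment 3: offset=4 data="OnXO" -> buffer=????OnXOerFB
Fragment 4: offset=0 data="WaqF" -> buffer=WaqFOnXOerFB
Fragment 5: offset=4 data="FYs" -> buffer=WaqFFYsOerFB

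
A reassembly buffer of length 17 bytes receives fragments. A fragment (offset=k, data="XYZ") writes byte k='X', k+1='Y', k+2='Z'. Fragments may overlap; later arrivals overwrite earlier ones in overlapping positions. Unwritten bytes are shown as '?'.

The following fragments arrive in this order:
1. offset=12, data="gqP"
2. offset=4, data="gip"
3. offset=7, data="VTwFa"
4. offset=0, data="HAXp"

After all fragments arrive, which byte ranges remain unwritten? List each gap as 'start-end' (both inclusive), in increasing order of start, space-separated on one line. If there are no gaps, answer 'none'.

Answer: 15-16

Derivation:
Fragment 1: offset=12 len=3
Fragment 2: offset=4 len=3
Fragment 3: offset=7 len=5
Fragment 4: offset=0 len=4
Gaps: 15-16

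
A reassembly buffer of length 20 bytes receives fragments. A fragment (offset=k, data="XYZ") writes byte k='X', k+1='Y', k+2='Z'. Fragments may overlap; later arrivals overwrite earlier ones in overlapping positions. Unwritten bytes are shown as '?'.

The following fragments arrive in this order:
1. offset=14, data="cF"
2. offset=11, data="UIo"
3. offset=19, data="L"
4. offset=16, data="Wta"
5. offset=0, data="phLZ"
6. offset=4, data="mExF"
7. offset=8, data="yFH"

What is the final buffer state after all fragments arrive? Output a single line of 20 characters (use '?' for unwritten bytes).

Fragment 1: offset=14 data="cF" -> buffer=??????????????cF????
Fragment 2: offset=11 data="UIo" -> buffer=???????????UIocF????
Fragment 3: offset=19 data="L" -> buffer=???????????UIocF???L
Fragment 4: offset=16 data="Wta" -> buffer=???????????UIocFWtaL
Fragment 5: offset=0 data="phLZ" -> buffer=phLZ???????UIocFWtaL
Fragment 6: offset=4 data="mExF" -> buffer=phLZmExF???UIocFWtaL
Fragment 7: offset=8 data="yFH" -> buffer=phLZmExFyFHUIocFWtaL

Answer: phLZmExFyFHUIocFWtaL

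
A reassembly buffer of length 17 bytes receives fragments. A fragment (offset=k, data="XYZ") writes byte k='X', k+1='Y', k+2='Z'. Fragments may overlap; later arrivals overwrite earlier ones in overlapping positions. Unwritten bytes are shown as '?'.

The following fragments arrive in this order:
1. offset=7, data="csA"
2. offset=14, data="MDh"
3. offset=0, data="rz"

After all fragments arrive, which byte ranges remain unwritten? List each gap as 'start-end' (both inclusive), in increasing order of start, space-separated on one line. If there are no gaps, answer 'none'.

Fragment 1: offset=7 len=3
Fragment 2: offset=14 len=3
Fragment 3: offset=0 len=2
Gaps: 2-6 10-13

Answer: 2-6 10-13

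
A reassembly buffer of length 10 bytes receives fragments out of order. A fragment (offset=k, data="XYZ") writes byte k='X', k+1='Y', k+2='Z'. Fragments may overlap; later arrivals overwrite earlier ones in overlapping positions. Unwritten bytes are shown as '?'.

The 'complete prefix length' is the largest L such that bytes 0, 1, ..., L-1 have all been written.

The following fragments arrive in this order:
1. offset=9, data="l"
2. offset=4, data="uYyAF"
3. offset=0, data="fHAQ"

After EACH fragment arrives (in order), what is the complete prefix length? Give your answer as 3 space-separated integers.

Fragment 1: offset=9 data="l" -> buffer=?????????l -> prefix_len=0
Fragment 2: offset=4 data="uYyAF" -> buffer=????uYyAFl -> prefix_len=0
Fragment 3: offset=0 data="fHAQ" -> buffer=fHAQuYyAFl -> prefix_len=10

Answer: 0 0 10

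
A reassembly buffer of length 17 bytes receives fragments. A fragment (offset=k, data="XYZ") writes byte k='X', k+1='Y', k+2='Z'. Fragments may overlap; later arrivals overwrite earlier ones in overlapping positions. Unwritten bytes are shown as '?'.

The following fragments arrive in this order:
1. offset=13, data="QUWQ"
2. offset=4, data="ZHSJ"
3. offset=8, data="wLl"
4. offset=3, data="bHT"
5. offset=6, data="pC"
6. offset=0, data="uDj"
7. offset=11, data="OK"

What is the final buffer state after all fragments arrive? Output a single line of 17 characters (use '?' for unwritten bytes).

Answer: uDjbHTpCwLlOKQUWQ

Derivation:
Fragment 1: offset=13 data="QUWQ" -> buffer=?????????????QUWQ
Fragment 2: offset=4 data="ZHSJ" -> buffer=????ZHSJ?????QUWQ
Fragment 3: offset=8 data="wLl" -> buffer=????ZHSJwLl??QUWQ
Fragment 4: offset=3 data="bHT" -> buffer=???bHTSJwLl??QUWQ
Fragment 5: offset=6 data="pC" -> buffer=???bHTpCwLl??QUWQ
Fragment 6: offset=0 data="uDj" -> buffer=uDjbHTpCwLl??QUWQ
Fragment 7: offset=11 data="OK" -> buffer=uDjbHTpCwLlOKQUWQ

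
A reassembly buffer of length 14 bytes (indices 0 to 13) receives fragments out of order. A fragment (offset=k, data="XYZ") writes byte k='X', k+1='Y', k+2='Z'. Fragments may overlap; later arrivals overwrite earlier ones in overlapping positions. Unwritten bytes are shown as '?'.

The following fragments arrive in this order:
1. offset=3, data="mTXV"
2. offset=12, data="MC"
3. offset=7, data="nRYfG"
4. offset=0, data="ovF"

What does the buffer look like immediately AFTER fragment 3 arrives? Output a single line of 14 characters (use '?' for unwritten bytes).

Answer: ???mTXVnRYfGMC

Derivation:
Fragment 1: offset=3 data="mTXV" -> buffer=???mTXV???????
Fragment 2: offset=12 data="MC" -> buffer=???mTXV?????MC
Fragment 3: offset=7 data="nRYfG" -> buffer=???mTXVnRYfGMC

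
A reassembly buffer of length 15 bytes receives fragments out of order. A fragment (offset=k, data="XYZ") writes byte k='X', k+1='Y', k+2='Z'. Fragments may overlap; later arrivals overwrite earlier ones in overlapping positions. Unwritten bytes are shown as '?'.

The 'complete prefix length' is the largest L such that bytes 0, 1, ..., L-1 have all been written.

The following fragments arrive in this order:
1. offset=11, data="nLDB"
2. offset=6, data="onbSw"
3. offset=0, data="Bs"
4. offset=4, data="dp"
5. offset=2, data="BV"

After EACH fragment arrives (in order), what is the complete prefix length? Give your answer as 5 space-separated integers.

Fragment 1: offset=11 data="nLDB" -> buffer=???????????nLDB -> prefix_len=0
Fragment 2: offset=6 data="onbSw" -> buffer=??????onbSwnLDB -> prefix_len=0
Fragment 3: offset=0 data="Bs" -> buffer=Bs????onbSwnLDB -> prefix_len=2
Fragment 4: offset=4 data="dp" -> buffer=Bs??dponbSwnLDB -> prefix_len=2
Fragment 5: offset=2 data="BV" -> buffer=BsBVdponbSwnLDB -> prefix_len=15

Answer: 0 0 2 2 15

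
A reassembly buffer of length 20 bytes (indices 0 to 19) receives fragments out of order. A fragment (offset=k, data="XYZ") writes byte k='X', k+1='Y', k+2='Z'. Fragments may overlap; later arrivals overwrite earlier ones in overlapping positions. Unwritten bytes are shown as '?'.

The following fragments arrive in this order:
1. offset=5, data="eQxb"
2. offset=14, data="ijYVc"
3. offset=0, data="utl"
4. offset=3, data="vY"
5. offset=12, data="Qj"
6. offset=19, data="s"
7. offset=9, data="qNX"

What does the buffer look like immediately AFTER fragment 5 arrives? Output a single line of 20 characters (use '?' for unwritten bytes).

Fragment 1: offset=5 data="eQxb" -> buffer=?????eQxb???????????
Fragment 2: offset=14 data="ijYVc" -> buffer=?????eQxb?????ijYVc?
Fragment 3: offset=0 data="utl" -> buffer=utl??eQxb?????ijYVc?
Fragment 4: offset=3 data="vY" -> buffer=utlvYeQxb?????ijYVc?
Fragment 5: offset=12 data="Qj" -> buffer=utlvYeQxb???QjijYVc?

Answer: utlvYeQxb???QjijYVc?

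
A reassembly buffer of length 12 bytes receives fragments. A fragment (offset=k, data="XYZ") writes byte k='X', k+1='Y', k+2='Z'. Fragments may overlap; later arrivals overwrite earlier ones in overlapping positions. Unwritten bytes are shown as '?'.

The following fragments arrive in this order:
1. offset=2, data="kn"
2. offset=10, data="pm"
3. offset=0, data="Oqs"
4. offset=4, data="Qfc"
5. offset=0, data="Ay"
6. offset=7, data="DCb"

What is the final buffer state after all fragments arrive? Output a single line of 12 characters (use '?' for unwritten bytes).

Answer: AysnQfcDCbpm

Derivation:
Fragment 1: offset=2 data="kn" -> buffer=??kn????????
Fragment 2: offset=10 data="pm" -> buffer=??kn??????pm
Fragment 3: offset=0 data="Oqs" -> buffer=Oqsn??????pm
Fragment 4: offset=4 data="Qfc" -> buffer=OqsnQfc???pm
Fragment 5: offset=0 data="Ay" -> buffer=AysnQfc???pm
Fragment 6: offset=7 data="DCb" -> buffer=AysnQfcDCbpm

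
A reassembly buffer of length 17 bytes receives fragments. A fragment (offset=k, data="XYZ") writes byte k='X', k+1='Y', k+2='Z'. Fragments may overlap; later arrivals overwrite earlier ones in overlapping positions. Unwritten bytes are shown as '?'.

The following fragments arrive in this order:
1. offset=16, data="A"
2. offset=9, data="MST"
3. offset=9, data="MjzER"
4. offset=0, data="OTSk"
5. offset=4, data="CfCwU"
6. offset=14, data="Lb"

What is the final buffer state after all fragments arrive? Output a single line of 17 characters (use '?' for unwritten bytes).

Fragment 1: offset=16 data="A" -> buffer=????????????????A
Fragment 2: offset=9 data="MST" -> buffer=?????????MST????A
Fragment 3: offset=9 data="MjzER" -> buffer=?????????MjzER??A
Fragment 4: offset=0 data="OTSk" -> buffer=OTSk?????MjzER??A
Fragment 5: offset=4 data="CfCwU" -> buffer=OTSkCfCwUMjzER??A
Fragment 6: offset=14 data="Lb" -> buffer=OTSkCfCwUMjzERLbA

Answer: OTSkCfCwUMjzERLbA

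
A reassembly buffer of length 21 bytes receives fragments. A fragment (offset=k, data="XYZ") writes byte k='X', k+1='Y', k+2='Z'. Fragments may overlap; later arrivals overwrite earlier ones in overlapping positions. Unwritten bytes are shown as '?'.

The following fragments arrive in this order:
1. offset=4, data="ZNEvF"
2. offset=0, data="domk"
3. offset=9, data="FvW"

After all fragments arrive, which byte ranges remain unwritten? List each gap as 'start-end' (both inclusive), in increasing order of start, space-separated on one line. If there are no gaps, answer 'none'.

Answer: 12-20

Derivation:
Fragment 1: offset=4 len=5
Fragment 2: offset=0 len=4
Fragment 3: offset=9 len=3
Gaps: 12-20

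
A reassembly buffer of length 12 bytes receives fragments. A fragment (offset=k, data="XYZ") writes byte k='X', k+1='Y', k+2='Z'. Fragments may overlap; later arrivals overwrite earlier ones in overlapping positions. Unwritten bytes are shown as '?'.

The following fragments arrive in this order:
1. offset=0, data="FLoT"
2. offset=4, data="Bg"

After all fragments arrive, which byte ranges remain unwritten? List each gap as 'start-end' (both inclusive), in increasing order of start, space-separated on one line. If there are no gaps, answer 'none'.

Fragment 1: offset=0 len=4
Fragment 2: offset=4 len=2
Gaps: 6-11

Answer: 6-11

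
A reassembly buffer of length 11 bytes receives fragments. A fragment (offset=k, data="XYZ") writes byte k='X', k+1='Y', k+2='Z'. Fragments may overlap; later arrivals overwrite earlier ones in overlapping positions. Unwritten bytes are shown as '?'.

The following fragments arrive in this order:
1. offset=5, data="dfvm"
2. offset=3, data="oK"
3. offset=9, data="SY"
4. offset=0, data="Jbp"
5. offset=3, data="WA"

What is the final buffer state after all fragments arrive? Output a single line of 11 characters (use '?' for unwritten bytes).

Answer: JbpWAdfvmSY

Derivation:
Fragment 1: offset=5 data="dfvm" -> buffer=?????dfvm??
Fragment 2: offset=3 data="oK" -> buffer=???oKdfvm??
Fragment 3: offset=9 data="SY" -> buffer=???oKdfvmSY
Fragment 4: offset=0 data="Jbp" -> buffer=JbpoKdfvmSY
Fragment 5: offset=3 data="WA" -> buffer=JbpWAdfvmSY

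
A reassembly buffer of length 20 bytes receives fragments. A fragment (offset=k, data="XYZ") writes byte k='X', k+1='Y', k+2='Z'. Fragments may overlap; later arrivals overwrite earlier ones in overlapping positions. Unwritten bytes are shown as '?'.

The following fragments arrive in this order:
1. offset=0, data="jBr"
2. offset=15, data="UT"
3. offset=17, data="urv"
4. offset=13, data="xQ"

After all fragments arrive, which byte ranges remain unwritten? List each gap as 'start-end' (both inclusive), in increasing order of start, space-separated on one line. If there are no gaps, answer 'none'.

Fragment 1: offset=0 len=3
Fragment 2: offset=15 len=2
Fragment 3: offset=17 len=3
Fragment 4: offset=13 len=2
Gaps: 3-12

Answer: 3-12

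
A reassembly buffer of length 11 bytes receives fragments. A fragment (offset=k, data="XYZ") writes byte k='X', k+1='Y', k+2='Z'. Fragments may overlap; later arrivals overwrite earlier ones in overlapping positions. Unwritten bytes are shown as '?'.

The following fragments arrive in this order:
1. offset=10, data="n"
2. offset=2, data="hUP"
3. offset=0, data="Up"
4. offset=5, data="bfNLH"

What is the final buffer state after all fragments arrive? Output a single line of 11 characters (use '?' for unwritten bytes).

Fragment 1: offset=10 data="n" -> buffer=??????????n
Fragment 2: offset=2 data="hUP" -> buffer=??hUP?????n
Fragment 3: offset=0 data="Up" -> buffer=UphUP?????n
Fragment 4: offset=5 data="bfNLH" -> buffer=UphUPbfNLHn

Answer: UphUPbfNLHn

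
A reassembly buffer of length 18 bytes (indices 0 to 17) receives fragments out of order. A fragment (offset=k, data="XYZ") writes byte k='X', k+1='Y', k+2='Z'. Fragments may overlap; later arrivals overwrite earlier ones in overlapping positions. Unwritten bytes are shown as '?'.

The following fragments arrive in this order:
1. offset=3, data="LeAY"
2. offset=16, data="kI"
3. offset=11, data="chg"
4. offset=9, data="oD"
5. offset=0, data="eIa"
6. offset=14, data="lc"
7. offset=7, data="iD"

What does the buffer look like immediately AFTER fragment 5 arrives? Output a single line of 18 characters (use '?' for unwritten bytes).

Fragment 1: offset=3 data="LeAY" -> buffer=???LeAY???????????
Fragment 2: offset=16 data="kI" -> buffer=???LeAY?????????kI
Fragment 3: offset=11 data="chg" -> buffer=???LeAY????chg??kI
Fragment 4: offset=9 data="oD" -> buffer=???LeAY??oDchg??kI
Fragment 5: offset=0 data="eIa" -> buffer=eIaLeAY??oDchg??kI

Answer: eIaLeAY??oDchg??kI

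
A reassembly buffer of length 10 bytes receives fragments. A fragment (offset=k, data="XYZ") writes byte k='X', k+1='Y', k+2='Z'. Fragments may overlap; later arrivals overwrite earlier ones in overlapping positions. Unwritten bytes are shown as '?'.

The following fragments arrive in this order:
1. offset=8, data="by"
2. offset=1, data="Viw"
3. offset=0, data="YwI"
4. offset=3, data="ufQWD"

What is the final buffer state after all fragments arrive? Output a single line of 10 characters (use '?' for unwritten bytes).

Fragment 1: offset=8 data="by" -> buffer=????????by
Fragment 2: offset=1 data="Viw" -> buffer=?Viw????by
Fragment 3: offset=0 data="YwI" -> buffer=YwIw????by
Fragment 4: offset=3 data="ufQWD" -> buffer=YwIufQWDby

Answer: YwIufQWDby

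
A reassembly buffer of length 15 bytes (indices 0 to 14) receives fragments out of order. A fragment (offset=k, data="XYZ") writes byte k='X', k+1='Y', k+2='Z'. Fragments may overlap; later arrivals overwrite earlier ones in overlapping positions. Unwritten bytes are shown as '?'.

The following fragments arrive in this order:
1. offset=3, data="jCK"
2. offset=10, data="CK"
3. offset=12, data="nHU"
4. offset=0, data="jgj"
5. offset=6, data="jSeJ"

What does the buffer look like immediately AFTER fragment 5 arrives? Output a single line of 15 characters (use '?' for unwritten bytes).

Answer: jgjjCKjSeJCKnHU

Derivation:
Fragment 1: offset=3 data="jCK" -> buffer=???jCK?????????
Fragment 2: offset=10 data="CK" -> buffer=???jCK????CK???
Fragment 3: offset=12 data="nHU" -> buffer=???jCK????CKnHU
Fragment 4: offset=0 data="jgj" -> buffer=jgjjCK????CKnHU
Fragment 5: offset=6 data="jSeJ" -> buffer=jgjjCKjSeJCKnHU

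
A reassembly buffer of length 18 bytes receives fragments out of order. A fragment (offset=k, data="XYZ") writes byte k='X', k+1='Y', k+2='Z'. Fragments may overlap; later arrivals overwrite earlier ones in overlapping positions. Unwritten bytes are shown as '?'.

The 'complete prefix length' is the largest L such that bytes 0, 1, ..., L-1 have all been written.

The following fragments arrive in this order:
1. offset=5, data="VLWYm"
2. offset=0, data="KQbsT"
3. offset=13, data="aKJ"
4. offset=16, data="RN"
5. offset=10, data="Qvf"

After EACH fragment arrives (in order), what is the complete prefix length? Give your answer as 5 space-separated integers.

Fragment 1: offset=5 data="VLWYm" -> buffer=?????VLWYm???????? -> prefix_len=0
Fragment 2: offset=0 data="KQbsT" -> buffer=KQbsTVLWYm???????? -> prefix_len=10
Fragment 3: offset=13 data="aKJ" -> buffer=KQbsTVLWYm???aKJ?? -> prefix_len=10
Fragment 4: offset=16 data="RN" -> buffer=KQbsTVLWYm???aKJRN -> prefix_len=10
Fragment 5: offset=10 data="Qvf" -> buffer=KQbsTVLWYmQvfaKJRN -> prefix_len=18

Answer: 0 10 10 10 18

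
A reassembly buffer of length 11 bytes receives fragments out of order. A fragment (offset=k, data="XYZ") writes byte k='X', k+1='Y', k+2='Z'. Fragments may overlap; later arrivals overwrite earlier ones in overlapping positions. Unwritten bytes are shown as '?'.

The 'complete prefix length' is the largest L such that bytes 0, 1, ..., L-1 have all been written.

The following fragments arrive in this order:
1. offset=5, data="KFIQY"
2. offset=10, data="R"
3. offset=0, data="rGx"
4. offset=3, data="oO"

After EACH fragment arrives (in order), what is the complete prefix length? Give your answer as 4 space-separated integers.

Answer: 0 0 3 11

Derivation:
Fragment 1: offset=5 data="KFIQY" -> buffer=?????KFIQY? -> prefix_len=0
Fragment 2: offset=10 data="R" -> buffer=?????KFIQYR -> prefix_len=0
Fragment 3: offset=0 data="rGx" -> buffer=rGx??KFIQYR -> prefix_len=3
Fragment 4: offset=3 data="oO" -> buffer=rGxoOKFIQYR -> prefix_len=11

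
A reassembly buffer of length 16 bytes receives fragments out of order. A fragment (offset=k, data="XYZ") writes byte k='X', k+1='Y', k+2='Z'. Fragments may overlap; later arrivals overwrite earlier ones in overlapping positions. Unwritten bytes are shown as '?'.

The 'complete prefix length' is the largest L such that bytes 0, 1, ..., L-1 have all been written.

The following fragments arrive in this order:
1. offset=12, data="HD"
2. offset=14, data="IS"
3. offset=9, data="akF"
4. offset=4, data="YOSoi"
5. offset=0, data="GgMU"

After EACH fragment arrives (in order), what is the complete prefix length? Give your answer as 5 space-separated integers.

Answer: 0 0 0 0 16

Derivation:
Fragment 1: offset=12 data="HD" -> buffer=????????????HD?? -> prefix_len=0
Fragment 2: offset=14 data="IS" -> buffer=????????????HDIS -> prefix_len=0
Fragment 3: offset=9 data="akF" -> buffer=?????????akFHDIS -> prefix_len=0
Fragment 4: offset=4 data="YOSoi" -> buffer=????YOSoiakFHDIS -> prefix_len=0
Fragment 5: offset=0 data="GgMU" -> buffer=GgMUYOSoiakFHDIS -> prefix_len=16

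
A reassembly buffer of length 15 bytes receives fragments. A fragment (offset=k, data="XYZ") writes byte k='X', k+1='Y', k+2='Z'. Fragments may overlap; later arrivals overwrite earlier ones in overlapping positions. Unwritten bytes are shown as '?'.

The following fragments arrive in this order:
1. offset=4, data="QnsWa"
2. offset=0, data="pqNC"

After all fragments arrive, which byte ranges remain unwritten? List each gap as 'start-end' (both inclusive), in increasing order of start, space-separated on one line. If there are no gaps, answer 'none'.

Answer: 9-14

Derivation:
Fragment 1: offset=4 len=5
Fragment 2: offset=0 len=4
Gaps: 9-14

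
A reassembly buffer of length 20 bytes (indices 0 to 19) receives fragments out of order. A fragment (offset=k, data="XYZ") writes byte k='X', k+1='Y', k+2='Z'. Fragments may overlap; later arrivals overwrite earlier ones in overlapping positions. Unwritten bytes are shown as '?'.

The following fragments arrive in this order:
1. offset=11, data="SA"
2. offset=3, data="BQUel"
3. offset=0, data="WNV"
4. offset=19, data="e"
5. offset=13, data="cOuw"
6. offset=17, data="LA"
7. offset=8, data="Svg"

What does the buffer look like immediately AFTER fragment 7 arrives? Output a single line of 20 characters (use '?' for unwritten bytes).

Fragment 1: offset=11 data="SA" -> buffer=???????????SA???????
Fragment 2: offset=3 data="BQUel" -> buffer=???BQUel???SA???????
Fragment 3: offset=0 data="WNV" -> buffer=WNVBQUel???SA???????
Fragment 4: offset=19 data="e" -> buffer=WNVBQUel???SA??????e
Fragment 5: offset=13 data="cOuw" -> buffer=WNVBQUel???SAcOuw??e
Fragment 6: offset=17 data="LA" -> buffer=WNVBQUel???SAcOuwLAe
Fragment 7: offset=8 data="Svg" -> buffer=WNVBQUelSvgSAcOuwLAe

Answer: WNVBQUelSvgSAcOuwLAe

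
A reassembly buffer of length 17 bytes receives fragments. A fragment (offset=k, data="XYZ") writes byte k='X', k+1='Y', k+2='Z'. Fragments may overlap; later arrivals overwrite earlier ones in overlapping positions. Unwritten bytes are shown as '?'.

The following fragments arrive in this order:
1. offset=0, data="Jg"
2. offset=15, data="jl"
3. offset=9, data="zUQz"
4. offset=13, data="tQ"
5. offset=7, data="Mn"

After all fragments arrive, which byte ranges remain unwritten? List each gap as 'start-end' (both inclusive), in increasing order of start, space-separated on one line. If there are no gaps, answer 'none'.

Fragment 1: offset=0 len=2
Fragment 2: offset=15 len=2
Fragment 3: offset=9 len=4
Fragment 4: offset=13 len=2
Fragment 5: offset=7 len=2
Gaps: 2-6

Answer: 2-6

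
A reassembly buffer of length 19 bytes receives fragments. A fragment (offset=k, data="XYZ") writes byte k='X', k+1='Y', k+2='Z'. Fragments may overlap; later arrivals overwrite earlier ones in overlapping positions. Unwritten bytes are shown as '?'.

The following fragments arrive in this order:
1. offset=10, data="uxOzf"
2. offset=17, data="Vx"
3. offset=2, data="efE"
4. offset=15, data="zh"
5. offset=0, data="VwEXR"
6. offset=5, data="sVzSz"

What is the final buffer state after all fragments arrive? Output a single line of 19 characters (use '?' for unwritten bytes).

Fragment 1: offset=10 data="uxOzf" -> buffer=??????????uxOzf????
Fragment 2: offset=17 data="Vx" -> buffer=??????????uxOzf??Vx
Fragment 3: offset=2 data="efE" -> buffer=??efE?????uxOzf??Vx
Fragment 4: offset=15 data="zh" -> buffer=??efE?????uxOzfzhVx
Fragment 5: offset=0 data="VwEXR" -> buffer=VwEXR?????uxOzfzhVx
Fragment 6: offset=5 data="sVzSz" -> buffer=VwEXRsVzSzuxOzfzhVx

Answer: VwEXRsVzSzuxOzfzhVx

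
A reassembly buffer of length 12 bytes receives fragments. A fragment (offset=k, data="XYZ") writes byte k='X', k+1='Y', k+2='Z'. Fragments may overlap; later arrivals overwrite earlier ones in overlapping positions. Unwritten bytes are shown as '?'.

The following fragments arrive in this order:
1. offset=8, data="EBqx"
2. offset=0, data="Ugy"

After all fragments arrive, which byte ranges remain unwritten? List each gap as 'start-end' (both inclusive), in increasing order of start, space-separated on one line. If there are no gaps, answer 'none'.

Fragment 1: offset=8 len=4
Fragment 2: offset=0 len=3
Gaps: 3-7

Answer: 3-7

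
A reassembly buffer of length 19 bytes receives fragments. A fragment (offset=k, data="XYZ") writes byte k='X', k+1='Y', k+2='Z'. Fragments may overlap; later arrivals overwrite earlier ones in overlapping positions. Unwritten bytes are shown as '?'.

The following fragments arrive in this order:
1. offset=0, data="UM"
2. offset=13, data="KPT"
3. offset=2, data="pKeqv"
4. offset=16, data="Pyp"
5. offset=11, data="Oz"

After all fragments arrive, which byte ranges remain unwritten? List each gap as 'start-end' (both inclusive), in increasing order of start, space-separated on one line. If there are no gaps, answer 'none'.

Answer: 7-10

Derivation:
Fragment 1: offset=0 len=2
Fragment 2: offset=13 len=3
Fragment 3: offset=2 len=5
Fragment 4: offset=16 len=3
Fragment 5: offset=11 len=2
Gaps: 7-10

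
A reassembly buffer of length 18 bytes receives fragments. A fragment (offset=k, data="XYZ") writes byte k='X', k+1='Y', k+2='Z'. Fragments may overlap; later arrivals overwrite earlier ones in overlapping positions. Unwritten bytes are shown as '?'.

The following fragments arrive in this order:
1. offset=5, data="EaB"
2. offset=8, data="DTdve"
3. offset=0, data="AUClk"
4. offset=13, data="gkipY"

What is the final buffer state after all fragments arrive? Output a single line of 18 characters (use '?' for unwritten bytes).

Answer: AUClkEaBDTdvegkipY

Derivation:
Fragment 1: offset=5 data="EaB" -> buffer=?????EaB??????????
Fragment 2: offset=8 data="DTdve" -> buffer=?????EaBDTdve?????
Fragment 3: offset=0 data="AUClk" -> buffer=AUClkEaBDTdve?????
Fragment 4: offset=13 data="gkipY" -> buffer=AUClkEaBDTdvegkipY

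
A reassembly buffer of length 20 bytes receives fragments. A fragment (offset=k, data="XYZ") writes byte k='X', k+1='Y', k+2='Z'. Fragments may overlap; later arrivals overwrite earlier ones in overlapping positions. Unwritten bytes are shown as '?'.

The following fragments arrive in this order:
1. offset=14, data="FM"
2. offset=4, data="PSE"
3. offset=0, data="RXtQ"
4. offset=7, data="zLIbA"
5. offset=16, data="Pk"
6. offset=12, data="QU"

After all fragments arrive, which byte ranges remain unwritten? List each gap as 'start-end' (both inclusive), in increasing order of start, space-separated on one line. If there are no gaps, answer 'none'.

Fragment 1: offset=14 len=2
Fragment 2: offset=4 len=3
Fragment 3: offset=0 len=4
Fragment 4: offset=7 len=5
Fragment 5: offset=16 len=2
Fragment 6: offset=12 len=2
Gaps: 18-19

Answer: 18-19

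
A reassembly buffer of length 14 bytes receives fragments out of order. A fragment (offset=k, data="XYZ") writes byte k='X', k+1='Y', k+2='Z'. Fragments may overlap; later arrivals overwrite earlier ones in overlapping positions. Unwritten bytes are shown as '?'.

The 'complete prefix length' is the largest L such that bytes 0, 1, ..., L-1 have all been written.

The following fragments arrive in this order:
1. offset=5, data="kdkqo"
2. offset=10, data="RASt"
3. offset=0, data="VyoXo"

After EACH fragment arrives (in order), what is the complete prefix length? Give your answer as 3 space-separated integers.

Fragment 1: offset=5 data="kdkqo" -> buffer=?????kdkqo???? -> prefix_len=0
Fragment 2: offset=10 data="RASt" -> buffer=?????kdkqoRASt -> prefix_len=0
Fragment 3: offset=0 data="VyoXo" -> buffer=VyoXokdkqoRASt -> prefix_len=14

Answer: 0 0 14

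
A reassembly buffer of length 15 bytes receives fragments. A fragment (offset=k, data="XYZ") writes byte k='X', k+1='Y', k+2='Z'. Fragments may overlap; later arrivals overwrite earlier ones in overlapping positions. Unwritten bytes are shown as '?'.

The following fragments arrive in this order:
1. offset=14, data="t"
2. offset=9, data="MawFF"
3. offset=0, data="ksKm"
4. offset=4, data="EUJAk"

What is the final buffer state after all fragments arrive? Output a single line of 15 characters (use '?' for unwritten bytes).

Fragment 1: offset=14 data="t" -> buffer=??????????????t
Fragment 2: offset=9 data="MawFF" -> buffer=?????????MawFFt
Fragment 3: offset=0 data="ksKm" -> buffer=ksKm?????MawFFt
Fragment 4: offset=4 data="EUJAk" -> buffer=ksKmEUJAkMawFFt

Answer: ksKmEUJAkMawFFt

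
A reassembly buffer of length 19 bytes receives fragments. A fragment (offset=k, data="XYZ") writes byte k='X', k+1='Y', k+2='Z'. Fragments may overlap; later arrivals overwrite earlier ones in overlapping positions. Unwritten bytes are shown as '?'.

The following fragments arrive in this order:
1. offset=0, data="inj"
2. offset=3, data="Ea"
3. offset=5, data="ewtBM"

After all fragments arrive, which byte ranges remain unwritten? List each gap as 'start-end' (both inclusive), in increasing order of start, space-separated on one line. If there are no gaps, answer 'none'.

Fragment 1: offset=0 len=3
Fragment 2: offset=3 len=2
Fragment 3: offset=5 len=5
Gaps: 10-18

Answer: 10-18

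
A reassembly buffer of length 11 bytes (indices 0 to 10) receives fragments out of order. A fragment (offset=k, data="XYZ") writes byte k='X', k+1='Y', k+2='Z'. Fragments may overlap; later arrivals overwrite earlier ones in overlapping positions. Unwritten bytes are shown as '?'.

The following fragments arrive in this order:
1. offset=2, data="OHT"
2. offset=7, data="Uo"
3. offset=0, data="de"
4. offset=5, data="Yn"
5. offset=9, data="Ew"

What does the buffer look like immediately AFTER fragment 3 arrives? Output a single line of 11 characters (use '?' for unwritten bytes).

Fragment 1: offset=2 data="OHT" -> buffer=??OHT??????
Fragment 2: offset=7 data="Uo" -> buffer=??OHT??Uo??
Fragment 3: offset=0 data="de" -> buffer=deOHT??Uo??

Answer: deOHT??Uo??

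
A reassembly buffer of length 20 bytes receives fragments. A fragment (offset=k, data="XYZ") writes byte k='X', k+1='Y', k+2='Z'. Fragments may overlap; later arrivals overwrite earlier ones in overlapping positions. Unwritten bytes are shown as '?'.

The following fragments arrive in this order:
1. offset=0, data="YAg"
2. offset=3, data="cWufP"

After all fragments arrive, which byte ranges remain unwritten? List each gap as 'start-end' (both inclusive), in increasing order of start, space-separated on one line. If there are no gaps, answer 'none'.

Answer: 8-19

Derivation:
Fragment 1: offset=0 len=3
Fragment 2: offset=3 len=5
Gaps: 8-19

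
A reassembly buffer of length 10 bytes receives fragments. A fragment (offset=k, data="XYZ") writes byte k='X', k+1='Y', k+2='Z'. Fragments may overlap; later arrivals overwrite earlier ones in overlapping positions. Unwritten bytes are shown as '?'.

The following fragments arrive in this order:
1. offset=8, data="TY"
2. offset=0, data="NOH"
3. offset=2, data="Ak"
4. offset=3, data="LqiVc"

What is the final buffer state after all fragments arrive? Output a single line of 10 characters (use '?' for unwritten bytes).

Answer: NOALqiVcTY

Derivation:
Fragment 1: offset=8 data="TY" -> buffer=????????TY
Fragment 2: offset=0 data="NOH" -> buffer=NOH?????TY
Fragment 3: offset=2 data="Ak" -> buffer=NOAk????TY
Fragment 4: offset=3 data="LqiVc" -> buffer=NOALqiVcTY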